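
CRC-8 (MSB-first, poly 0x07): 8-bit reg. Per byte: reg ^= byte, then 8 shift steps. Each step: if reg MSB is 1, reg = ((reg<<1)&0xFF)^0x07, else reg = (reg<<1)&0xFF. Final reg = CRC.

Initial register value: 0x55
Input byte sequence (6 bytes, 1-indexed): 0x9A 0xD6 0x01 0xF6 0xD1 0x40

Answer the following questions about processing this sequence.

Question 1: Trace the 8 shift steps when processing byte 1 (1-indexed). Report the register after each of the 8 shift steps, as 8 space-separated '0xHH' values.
Register before byte 1: 0x55
After XOR with byte 0x9A: 0xCF

Answer: 0x99 0x35 0x6A 0xD4 0xAF 0x59 0xB2 0x63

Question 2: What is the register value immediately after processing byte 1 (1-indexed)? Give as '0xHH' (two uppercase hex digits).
Answer: 0x63

Derivation:
After byte 1 (0x9A): reg=0x63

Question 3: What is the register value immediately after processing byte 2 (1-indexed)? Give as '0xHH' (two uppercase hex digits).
Answer: 0x02

Derivation:
After byte 1 (0x9A): reg=0x63
After byte 2 (0xD6): reg=0x02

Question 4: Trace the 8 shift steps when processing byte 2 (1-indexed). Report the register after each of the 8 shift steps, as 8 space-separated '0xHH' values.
Answer: 0x6D 0xDA 0xB3 0x61 0xC2 0x83 0x01 0x02

Derivation:
After byte 1 (0x9A): reg=0x63
Register before byte 2: 0x63
After XOR with byte 0xD6: 0xB5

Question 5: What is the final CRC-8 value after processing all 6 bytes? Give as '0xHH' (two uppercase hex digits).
After byte 1 (0x9A): reg=0x63
After byte 2 (0xD6): reg=0x02
After byte 3 (0x01): reg=0x09
After byte 4 (0xF6): reg=0xF3
After byte 5 (0xD1): reg=0xEE
After byte 6 (0x40): reg=0x43

Answer: 0x43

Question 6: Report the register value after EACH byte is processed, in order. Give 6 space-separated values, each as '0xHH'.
0x63 0x02 0x09 0xF3 0xEE 0x43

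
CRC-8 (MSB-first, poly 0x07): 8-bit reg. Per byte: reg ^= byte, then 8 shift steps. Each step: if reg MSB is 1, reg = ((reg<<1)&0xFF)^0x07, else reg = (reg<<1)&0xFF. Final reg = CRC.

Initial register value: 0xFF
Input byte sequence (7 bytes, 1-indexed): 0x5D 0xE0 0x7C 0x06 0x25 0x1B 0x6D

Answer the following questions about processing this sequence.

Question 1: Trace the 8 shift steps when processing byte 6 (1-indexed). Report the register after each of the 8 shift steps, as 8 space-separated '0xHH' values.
Answer: 0xA0 0x47 0x8E 0x1B 0x36 0x6C 0xD8 0xB7

Derivation:
After byte 1 (0x5D): reg=0x67
After byte 2 (0xE0): reg=0x9C
After byte 3 (0x7C): reg=0xAE
After byte 4 (0x06): reg=0x51
After byte 5 (0x25): reg=0x4B
Register before byte 6: 0x4B
After XOR with byte 0x1B: 0x50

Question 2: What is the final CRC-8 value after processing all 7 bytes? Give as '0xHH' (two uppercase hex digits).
After byte 1 (0x5D): reg=0x67
After byte 2 (0xE0): reg=0x9C
After byte 3 (0x7C): reg=0xAE
After byte 4 (0x06): reg=0x51
After byte 5 (0x25): reg=0x4B
After byte 6 (0x1B): reg=0xB7
After byte 7 (0x6D): reg=0x08

Answer: 0x08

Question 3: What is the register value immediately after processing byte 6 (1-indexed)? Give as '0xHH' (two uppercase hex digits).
Answer: 0xB7

Derivation:
After byte 1 (0x5D): reg=0x67
After byte 2 (0xE0): reg=0x9C
After byte 3 (0x7C): reg=0xAE
After byte 4 (0x06): reg=0x51
After byte 5 (0x25): reg=0x4B
After byte 6 (0x1B): reg=0xB7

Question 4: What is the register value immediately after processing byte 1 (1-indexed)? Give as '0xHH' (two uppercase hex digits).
Answer: 0x67

Derivation:
After byte 1 (0x5D): reg=0x67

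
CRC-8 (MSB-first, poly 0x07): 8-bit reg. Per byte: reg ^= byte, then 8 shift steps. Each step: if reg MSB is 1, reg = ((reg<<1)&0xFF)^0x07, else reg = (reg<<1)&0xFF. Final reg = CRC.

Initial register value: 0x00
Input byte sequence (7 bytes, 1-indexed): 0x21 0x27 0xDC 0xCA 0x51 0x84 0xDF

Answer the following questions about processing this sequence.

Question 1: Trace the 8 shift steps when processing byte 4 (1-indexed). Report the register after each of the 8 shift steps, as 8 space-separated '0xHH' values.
After byte 1 (0x21): reg=0xE7
After byte 2 (0x27): reg=0x4E
After byte 3 (0xDC): reg=0xF7
Register before byte 4: 0xF7
After XOR with byte 0xCA: 0x3D

Answer: 0x7A 0xF4 0xEF 0xD9 0xB5 0x6D 0xDA 0xB3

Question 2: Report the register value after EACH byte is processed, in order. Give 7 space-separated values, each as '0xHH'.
0xE7 0x4E 0xF7 0xB3 0xA0 0xFC 0xE9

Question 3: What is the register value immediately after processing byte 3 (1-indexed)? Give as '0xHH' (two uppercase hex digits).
Answer: 0xF7

Derivation:
After byte 1 (0x21): reg=0xE7
After byte 2 (0x27): reg=0x4E
After byte 3 (0xDC): reg=0xF7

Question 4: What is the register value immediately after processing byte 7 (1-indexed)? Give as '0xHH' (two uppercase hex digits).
Answer: 0xE9

Derivation:
After byte 1 (0x21): reg=0xE7
After byte 2 (0x27): reg=0x4E
After byte 3 (0xDC): reg=0xF7
After byte 4 (0xCA): reg=0xB3
After byte 5 (0x51): reg=0xA0
After byte 6 (0x84): reg=0xFC
After byte 7 (0xDF): reg=0xE9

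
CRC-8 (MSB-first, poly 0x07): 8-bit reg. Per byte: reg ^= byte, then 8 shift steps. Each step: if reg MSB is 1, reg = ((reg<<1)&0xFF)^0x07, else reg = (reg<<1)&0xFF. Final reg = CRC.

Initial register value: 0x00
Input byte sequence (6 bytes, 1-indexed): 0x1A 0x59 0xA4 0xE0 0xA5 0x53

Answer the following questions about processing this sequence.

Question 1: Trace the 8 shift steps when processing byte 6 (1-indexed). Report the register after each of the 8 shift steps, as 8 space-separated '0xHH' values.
Answer: 0x68 0xD0 0xA7 0x49 0x92 0x23 0x46 0x8C

Derivation:
After byte 1 (0x1A): reg=0x46
After byte 2 (0x59): reg=0x5D
After byte 3 (0xA4): reg=0xE1
After byte 4 (0xE0): reg=0x07
After byte 5 (0xA5): reg=0x67
Register before byte 6: 0x67
After XOR with byte 0x53: 0x34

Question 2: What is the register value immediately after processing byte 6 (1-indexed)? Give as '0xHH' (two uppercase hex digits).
Answer: 0x8C

Derivation:
After byte 1 (0x1A): reg=0x46
After byte 2 (0x59): reg=0x5D
After byte 3 (0xA4): reg=0xE1
After byte 4 (0xE0): reg=0x07
After byte 5 (0xA5): reg=0x67
After byte 6 (0x53): reg=0x8C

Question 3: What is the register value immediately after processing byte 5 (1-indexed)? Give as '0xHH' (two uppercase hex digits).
Answer: 0x67

Derivation:
After byte 1 (0x1A): reg=0x46
After byte 2 (0x59): reg=0x5D
After byte 3 (0xA4): reg=0xE1
After byte 4 (0xE0): reg=0x07
After byte 5 (0xA5): reg=0x67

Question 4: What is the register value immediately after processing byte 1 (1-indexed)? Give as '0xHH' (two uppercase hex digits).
Answer: 0x46

Derivation:
After byte 1 (0x1A): reg=0x46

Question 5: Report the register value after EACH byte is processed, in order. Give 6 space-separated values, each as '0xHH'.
0x46 0x5D 0xE1 0x07 0x67 0x8C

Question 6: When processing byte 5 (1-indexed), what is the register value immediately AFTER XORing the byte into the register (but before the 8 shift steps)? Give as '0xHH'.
Answer: 0xA2

Derivation:
Register before byte 5: 0x07
Byte 5: 0xA5
0x07 XOR 0xA5 = 0xA2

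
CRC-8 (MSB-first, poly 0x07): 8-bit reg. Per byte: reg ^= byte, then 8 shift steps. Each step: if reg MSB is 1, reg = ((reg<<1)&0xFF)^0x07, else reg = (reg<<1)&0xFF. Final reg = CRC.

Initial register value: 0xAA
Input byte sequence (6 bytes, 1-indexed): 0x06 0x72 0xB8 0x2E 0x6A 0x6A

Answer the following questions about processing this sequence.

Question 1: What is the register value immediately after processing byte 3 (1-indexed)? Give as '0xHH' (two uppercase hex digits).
Answer: 0x1B

Derivation:
After byte 1 (0x06): reg=0x4D
After byte 2 (0x72): reg=0xBD
After byte 3 (0xB8): reg=0x1B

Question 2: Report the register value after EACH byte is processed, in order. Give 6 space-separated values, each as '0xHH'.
0x4D 0xBD 0x1B 0x8B 0xA9 0x47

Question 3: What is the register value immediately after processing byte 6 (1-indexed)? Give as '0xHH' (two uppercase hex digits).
Answer: 0x47

Derivation:
After byte 1 (0x06): reg=0x4D
After byte 2 (0x72): reg=0xBD
After byte 3 (0xB8): reg=0x1B
After byte 4 (0x2E): reg=0x8B
After byte 5 (0x6A): reg=0xA9
After byte 6 (0x6A): reg=0x47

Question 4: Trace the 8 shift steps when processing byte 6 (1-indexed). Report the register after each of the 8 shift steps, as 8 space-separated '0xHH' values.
Answer: 0x81 0x05 0x0A 0x14 0x28 0x50 0xA0 0x47

Derivation:
After byte 1 (0x06): reg=0x4D
After byte 2 (0x72): reg=0xBD
After byte 3 (0xB8): reg=0x1B
After byte 4 (0x2E): reg=0x8B
After byte 5 (0x6A): reg=0xA9
Register before byte 6: 0xA9
After XOR with byte 0x6A: 0xC3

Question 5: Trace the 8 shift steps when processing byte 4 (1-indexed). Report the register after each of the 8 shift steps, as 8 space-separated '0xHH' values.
Answer: 0x6A 0xD4 0xAF 0x59 0xB2 0x63 0xC6 0x8B

Derivation:
After byte 1 (0x06): reg=0x4D
After byte 2 (0x72): reg=0xBD
After byte 3 (0xB8): reg=0x1B
Register before byte 4: 0x1B
After XOR with byte 0x2E: 0x35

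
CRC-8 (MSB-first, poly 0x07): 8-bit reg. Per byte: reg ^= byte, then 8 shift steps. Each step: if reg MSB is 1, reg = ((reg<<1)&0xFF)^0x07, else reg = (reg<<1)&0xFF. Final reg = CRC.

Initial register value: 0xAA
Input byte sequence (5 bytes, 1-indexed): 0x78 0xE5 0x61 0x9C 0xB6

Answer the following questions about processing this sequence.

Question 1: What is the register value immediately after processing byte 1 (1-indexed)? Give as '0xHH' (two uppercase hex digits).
After byte 1 (0x78): reg=0x30

Answer: 0x30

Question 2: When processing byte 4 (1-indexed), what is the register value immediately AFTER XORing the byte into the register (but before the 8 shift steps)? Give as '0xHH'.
Register before byte 4: 0xDB
Byte 4: 0x9C
0xDB XOR 0x9C = 0x47

Answer: 0x47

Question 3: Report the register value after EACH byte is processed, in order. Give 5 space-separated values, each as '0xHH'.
0x30 0x25 0xDB 0xD2 0x3B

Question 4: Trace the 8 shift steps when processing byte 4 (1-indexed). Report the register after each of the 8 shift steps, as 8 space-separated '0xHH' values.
Answer: 0x8E 0x1B 0x36 0x6C 0xD8 0xB7 0x69 0xD2

Derivation:
After byte 1 (0x78): reg=0x30
After byte 2 (0xE5): reg=0x25
After byte 3 (0x61): reg=0xDB
Register before byte 4: 0xDB
After XOR with byte 0x9C: 0x47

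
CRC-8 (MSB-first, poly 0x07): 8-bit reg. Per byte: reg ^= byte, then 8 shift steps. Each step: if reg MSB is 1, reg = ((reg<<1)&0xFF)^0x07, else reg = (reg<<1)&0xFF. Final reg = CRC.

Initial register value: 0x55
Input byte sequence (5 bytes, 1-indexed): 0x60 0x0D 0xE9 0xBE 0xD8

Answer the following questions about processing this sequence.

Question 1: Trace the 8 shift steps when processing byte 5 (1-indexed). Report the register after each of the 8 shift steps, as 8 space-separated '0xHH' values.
After byte 1 (0x60): reg=0x8B
After byte 2 (0x0D): reg=0x9B
After byte 3 (0xE9): reg=0x59
After byte 4 (0xBE): reg=0xBB
Register before byte 5: 0xBB
After XOR with byte 0xD8: 0x63

Answer: 0xC6 0x8B 0x11 0x22 0x44 0x88 0x17 0x2E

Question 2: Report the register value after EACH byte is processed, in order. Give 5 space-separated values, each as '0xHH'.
0x8B 0x9B 0x59 0xBB 0x2E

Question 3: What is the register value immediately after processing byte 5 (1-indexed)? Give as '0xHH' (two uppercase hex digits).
Answer: 0x2E

Derivation:
After byte 1 (0x60): reg=0x8B
After byte 2 (0x0D): reg=0x9B
After byte 3 (0xE9): reg=0x59
After byte 4 (0xBE): reg=0xBB
After byte 5 (0xD8): reg=0x2E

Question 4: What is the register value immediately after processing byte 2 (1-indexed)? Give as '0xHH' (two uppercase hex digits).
Answer: 0x9B

Derivation:
After byte 1 (0x60): reg=0x8B
After byte 2 (0x0D): reg=0x9B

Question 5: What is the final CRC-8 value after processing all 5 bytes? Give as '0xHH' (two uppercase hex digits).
After byte 1 (0x60): reg=0x8B
After byte 2 (0x0D): reg=0x9B
After byte 3 (0xE9): reg=0x59
After byte 4 (0xBE): reg=0xBB
After byte 5 (0xD8): reg=0x2E

Answer: 0x2E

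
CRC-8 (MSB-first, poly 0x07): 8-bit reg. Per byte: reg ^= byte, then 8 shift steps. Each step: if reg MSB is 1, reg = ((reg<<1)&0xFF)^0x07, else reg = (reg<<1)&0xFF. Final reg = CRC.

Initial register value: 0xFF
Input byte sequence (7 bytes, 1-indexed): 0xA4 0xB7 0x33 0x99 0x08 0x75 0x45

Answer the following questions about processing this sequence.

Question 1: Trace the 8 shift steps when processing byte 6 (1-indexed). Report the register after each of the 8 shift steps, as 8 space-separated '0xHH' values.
Answer: 0xE3 0xC1 0x85 0x0D 0x1A 0x34 0x68 0xD0

Derivation:
After byte 1 (0xA4): reg=0x86
After byte 2 (0xB7): reg=0x97
After byte 3 (0x33): reg=0x75
After byte 4 (0x99): reg=0x8A
After byte 5 (0x08): reg=0x87
Register before byte 6: 0x87
After XOR with byte 0x75: 0xF2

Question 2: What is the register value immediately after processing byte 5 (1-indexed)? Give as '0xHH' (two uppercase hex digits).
Answer: 0x87

Derivation:
After byte 1 (0xA4): reg=0x86
After byte 2 (0xB7): reg=0x97
After byte 3 (0x33): reg=0x75
After byte 4 (0x99): reg=0x8A
After byte 5 (0x08): reg=0x87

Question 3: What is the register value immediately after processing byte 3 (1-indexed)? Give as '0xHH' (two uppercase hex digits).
After byte 1 (0xA4): reg=0x86
After byte 2 (0xB7): reg=0x97
After byte 3 (0x33): reg=0x75

Answer: 0x75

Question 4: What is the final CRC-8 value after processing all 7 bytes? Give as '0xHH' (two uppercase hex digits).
After byte 1 (0xA4): reg=0x86
After byte 2 (0xB7): reg=0x97
After byte 3 (0x33): reg=0x75
After byte 4 (0x99): reg=0x8A
After byte 5 (0x08): reg=0x87
After byte 6 (0x75): reg=0xD0
After byte 7 (0x45): reg=0xE2

Answer: 0xE2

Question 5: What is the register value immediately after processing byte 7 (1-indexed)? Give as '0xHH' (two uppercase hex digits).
After byte 1 (0xA4): reg=0x86
After byte 2 (0xB7): reg=0x97
After byte 3 (0x33): reg=0x75
After byte 4 (0x99): reg=0x8A
After byte 5 (0x08): reg=0x87
After byte 6 (0x75): reg=0xD0
After byte 7 (0x45): reg=0xE2

Answer: 0xE2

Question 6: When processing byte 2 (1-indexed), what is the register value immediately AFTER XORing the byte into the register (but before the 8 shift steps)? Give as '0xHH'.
Register before byte 2: 0x86
Byte 2: 0xB7
0x86 XOR 0xB7 = 0x31

Answer: 0x31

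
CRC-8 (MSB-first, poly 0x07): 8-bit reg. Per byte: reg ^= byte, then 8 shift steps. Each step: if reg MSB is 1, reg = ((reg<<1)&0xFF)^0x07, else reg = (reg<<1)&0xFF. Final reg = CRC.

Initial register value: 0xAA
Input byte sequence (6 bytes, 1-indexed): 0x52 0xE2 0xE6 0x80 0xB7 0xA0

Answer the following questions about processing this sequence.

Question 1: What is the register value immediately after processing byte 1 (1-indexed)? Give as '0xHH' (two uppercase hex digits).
Answer: 0xE6

Derivation:
After byte 1 (0x52): reg=0xE6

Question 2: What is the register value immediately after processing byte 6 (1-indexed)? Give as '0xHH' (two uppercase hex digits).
Answer: 0xD9

Derivation:
After byte 1 (0x52): reg=0xE6
After byte 2 (0xE2): reg=0x1C
After byte 3 (0xE6): reg=0xE8
After byte 4 (0x80): reg=0x1F
After byte 5 (0xB7): reg=0x51
After byte 6 (0xA0): reg=0xD9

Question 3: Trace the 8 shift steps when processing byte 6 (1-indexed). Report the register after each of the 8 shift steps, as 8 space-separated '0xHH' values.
After byte 1 (0x52): reg=0xE6
After byte 2 (0xE2): reg=0x1C
After byte 3 (0xE6): reg=0xE8
After byte 4 (0x80): reg=0x1F
After byte 5 (0xB7): reg=0x51
Register before byte 6: 0x51
After XOR with byte 0xA0: 0xF1

Answer: 0xE5 0xCD 0x9D 0x3D 0x7A 0xF4 0xEF 0xD9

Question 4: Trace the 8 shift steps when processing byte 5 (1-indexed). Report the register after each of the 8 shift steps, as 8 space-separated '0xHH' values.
Answer: 0x57 0xAE 0x5B 0xB6 0x6B 0xD6 0xAB 0x51

Derivation:
After byte 1 (0x52): reg=0xE6
After byte 2 (0xE2): reg=0x1C
After byte 3 (0xE6): reg=0xE8
After byte 4 (0x80): reg=0x1F
Register before byte 5: 0x1F
After XOR with byte 0xB7: 0xA8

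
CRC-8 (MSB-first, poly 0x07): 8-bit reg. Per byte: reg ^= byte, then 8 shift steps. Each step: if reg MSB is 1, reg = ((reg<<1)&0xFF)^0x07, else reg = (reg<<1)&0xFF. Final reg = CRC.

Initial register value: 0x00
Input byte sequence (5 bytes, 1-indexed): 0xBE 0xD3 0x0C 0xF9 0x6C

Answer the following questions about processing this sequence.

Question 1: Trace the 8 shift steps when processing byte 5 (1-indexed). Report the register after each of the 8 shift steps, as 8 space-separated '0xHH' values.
Answer: 0x79 0xF2 0xE3 0xC1 0x85 0x0D 0x1A 0x34

Derivation:
After byte 1 (0xBE): reg=0x33
After byte 2 (0xD3): reg=0xAE
After byte 3 (0x0C): reg=0x67
After byte 4 (0xF9): reg=0xD3
Register before byte 5: 0xD3
After XOR with byte 0x6C: 0xBF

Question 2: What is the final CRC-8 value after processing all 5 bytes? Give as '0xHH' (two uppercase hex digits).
Answer: 0x34

Derivation:
After byte 1 (0xBE): reg=0x33
After byte 2 (0xD3): reg=0xAE
After byte 3 (0x0C): reg=0x67
After byte 4 (0xF9): reg=0xD3
After byte 5 (0x6C): reg=0x34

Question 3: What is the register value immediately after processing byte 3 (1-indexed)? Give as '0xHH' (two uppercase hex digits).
After byte 1 (0xBE): reg=0x33
After byte 2 (0xD3): reg=0xAE
After byte 3 (0x0C): reg=0x67

Answer: 0x67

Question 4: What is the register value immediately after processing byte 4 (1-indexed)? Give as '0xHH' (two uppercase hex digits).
After byte 1 (0xBE): reg=0x33
After byte 2 (0xD3): reg=0xAE
After byte 3 (0x0C): reg=0x67
After byte 4 (0xF9): reg=0xD3

Answer: 0xD3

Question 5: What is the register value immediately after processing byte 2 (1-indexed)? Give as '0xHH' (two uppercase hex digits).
Answer: 0xAE

Derivation:
After byte 1 (0xBE): reg=0x33
After byte 2 (0xD3): reg=0xAE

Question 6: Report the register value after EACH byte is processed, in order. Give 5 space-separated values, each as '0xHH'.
0x33 0xAE 0x67 0xD3 0x34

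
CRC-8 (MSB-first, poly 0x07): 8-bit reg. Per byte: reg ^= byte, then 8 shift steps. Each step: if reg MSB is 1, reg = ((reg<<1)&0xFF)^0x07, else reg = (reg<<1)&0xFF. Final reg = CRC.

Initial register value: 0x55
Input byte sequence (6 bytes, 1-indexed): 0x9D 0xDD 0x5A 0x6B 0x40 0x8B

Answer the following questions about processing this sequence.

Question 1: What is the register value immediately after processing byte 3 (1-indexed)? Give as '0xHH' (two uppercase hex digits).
Answer: 0x0E

Derivation:
After byte 1 (0x9D): reg=0x76
After byte 2 (0xDD): reg=0x58
After byte 3 (0x5A): reg=0x0E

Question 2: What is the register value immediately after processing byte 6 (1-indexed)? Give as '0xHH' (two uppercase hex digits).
After byte 1 (0x9D): reg=0x76
After byte 2 (0xDD): reg=0x58
After byte 3 (0x5A): reg=0x0E
After byte 4 (0x6B): reg=0x3C
After byte 5 (0x40): reg=0x73
After byte 6 (0x8B): reg=0xE6

Answer: 0xE6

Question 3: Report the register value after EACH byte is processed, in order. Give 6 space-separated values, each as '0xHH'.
0x76 0x58 0x0E 0x3C 0x73 0xE6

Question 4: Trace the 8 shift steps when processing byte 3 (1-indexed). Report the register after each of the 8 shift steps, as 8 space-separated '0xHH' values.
After byte 1 (0x9D): reg=0x76
After byte 2 (0xDD): reg=0x58
Register before byte 3: 0x58
After XOR with byte 0x5A: 0x02

Answer: 0x04 0x08 0x10 0x20 0x40 0x80 0x07 0x0E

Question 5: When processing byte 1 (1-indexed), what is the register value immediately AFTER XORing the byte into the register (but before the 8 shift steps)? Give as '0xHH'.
Register before byte 1: 0x55
Byte 1: 0x9D
0x55 XOR 0x9D = 0xC8

Answer: 0xC8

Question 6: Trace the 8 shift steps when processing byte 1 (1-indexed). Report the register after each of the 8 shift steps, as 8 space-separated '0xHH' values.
Register before byte 1: 0x55
After XOR with byte 0x9D: 0xC8

Answer: 0x97 0x29 0x52 0xA4 0x4F 0x9E 0x3B 0x76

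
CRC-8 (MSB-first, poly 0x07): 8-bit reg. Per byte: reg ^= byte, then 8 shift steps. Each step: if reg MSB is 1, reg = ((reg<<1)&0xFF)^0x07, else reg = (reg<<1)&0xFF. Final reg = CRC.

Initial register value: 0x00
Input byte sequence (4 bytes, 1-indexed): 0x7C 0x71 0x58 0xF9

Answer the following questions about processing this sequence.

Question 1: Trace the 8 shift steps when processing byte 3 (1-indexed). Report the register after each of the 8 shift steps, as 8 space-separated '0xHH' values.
Answer: 0xAC 0x5F 0xBE 0x7B 0xF6 0xEB 0xD1 0xA5

Derivation:
After byte 1 (0x7C): reg=0x73
After byte 2 (0x71): reg=0x0E
Register before byte 3: 0x0E
After XOR with byte 0x58: 0x56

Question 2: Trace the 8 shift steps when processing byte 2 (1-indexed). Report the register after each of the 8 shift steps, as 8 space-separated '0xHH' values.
Answer: 0x04 0x08 0x10 0x20 0x40 0x80 0x07 0x0E

Derivation:
After byte 1 (0x7C): reg=0x73
Register before byte 2: 0x73
After XOR with byte 0x71: 0x02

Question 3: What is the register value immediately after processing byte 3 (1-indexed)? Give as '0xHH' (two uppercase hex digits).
Answer: 0xA5

Derivation:
After byte 1 (0x7C): reg=0x73
After byte 2 (0x71): reg=0x0E
After byte 3 (0x58): reg=0xA5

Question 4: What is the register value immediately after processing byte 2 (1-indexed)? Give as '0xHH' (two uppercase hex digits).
Answer: 0x0E

Derivation:
After byte 1 (0x7C): reg=0x73
After byte 2 (0x71): reg=0x0E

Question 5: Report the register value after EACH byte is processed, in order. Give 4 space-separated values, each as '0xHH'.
0x73 0x0E 0xA5 0x93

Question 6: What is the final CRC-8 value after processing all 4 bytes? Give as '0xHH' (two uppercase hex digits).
After byte 1 (0x7C): reg=0x73
After byte 2 (0x71): reg=0x0E
After byte 3 (0x58): reg=0xA5
After byte 4 (0xF9): reg=0x93

Answer: 0x93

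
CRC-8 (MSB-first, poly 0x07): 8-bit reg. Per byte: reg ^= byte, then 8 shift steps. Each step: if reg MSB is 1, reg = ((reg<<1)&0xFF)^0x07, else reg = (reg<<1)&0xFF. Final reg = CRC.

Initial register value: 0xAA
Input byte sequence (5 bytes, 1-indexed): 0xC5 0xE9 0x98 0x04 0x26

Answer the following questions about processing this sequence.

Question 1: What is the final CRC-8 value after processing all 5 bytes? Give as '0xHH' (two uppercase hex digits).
After byte 1 (0xC5): reg=0x0A
After byte 2 (0xE9): reg=0xA7
After byte 3 (0x98): reg=0xBD
After byte 4 (0x04): reg=0x26
After byte 5 (0x26): reg=0x00

Answer: 0x00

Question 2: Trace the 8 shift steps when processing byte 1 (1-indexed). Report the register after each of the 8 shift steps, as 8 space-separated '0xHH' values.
Answer: 0xDE 0xBB 0x71 0xE2 0xC3 0x81 0x05 0x0A

Derivation:
Register before byte 1: 0xAA
After XOR with byte 0xC5: 0x6F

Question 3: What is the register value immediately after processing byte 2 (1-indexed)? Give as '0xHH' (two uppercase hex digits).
After byte 1 (0xC5): reg=0x0A
After byte 2 (0xE9): reg=0xA7

Answer: 0xA7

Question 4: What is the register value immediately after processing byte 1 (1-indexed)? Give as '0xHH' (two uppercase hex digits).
After byte 1 (0xC5): reg=0x0A

Answer: 0x0A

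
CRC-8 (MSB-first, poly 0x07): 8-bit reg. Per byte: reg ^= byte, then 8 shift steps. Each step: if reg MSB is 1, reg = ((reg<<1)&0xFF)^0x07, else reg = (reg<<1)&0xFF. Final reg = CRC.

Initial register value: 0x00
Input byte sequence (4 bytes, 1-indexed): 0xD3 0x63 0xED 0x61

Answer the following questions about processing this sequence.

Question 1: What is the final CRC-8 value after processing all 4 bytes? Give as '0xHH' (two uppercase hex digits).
Answer: 0x05

Derivation:
After byte 1 (0xD3): reg=0x37
After byte 2 (0x63): reg=0xAB
After byte 3 (0xED): reg=0xD5
After byte 4 (0x61): reg=0x05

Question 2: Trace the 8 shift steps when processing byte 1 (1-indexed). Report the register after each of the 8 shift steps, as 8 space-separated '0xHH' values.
Register before byte 1: 0x00
After XOR with byte 0xD3: 0xD3

Answer: 0xA1 0x45 0x8A 0x13 0x26 0x4C 0x98 0x37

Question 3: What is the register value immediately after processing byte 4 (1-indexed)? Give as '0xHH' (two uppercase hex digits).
After byte 1 (0xD3): reg=0x37
After byte 2 (0x63): reg=0xAB
After byte 3 (0xED): reg=0xD5
After byte 4 (0x61): reg=0x05

Answer: 0x05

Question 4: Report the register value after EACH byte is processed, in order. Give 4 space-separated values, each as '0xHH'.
0x37 0xAB 0xD5 0x05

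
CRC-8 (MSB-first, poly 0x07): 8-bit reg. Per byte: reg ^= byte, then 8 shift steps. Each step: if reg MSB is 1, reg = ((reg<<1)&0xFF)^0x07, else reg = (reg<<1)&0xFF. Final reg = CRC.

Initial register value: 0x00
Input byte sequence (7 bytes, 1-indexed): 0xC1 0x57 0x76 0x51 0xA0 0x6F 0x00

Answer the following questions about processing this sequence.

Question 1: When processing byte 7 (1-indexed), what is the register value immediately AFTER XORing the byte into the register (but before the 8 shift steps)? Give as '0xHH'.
Register before byte 7: 0x7B
Byte 7: 0x00
0x7B XOR 0x00 = 0x7B

Answer: 0x7B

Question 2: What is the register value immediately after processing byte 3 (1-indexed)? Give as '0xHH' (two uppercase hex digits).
After byte 1 (0xC1): reg=0x49
After byte 2 (0x57): reg=0x5A
After byte 3 (0x76): reg=0xC4

Answer: 0xC4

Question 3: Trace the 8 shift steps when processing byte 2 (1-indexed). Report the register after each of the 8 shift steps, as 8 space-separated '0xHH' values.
Answer: 0x3C 0x78 0xF0 0xE7 0xC9 0x95 0x2D 0x5A

Derivation:
After byte 1 (0xC1): reg=0x49
Register before byte 2: 0x49
After XOR with byte 0x57: 0x1E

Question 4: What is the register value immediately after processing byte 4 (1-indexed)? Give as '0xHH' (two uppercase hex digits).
After byte 1 (0xC1): reg=0x49
After byte 2 (0x57): reg=0x5A
After byte 3 (0x76): reg=0xC4
After byte 4 (0x51): reg=0xE2

Answer: 0xE2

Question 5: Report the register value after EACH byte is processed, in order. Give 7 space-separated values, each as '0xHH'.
0x49 0x5A 0xC4 0xE2 0xC9 0x7B 0x66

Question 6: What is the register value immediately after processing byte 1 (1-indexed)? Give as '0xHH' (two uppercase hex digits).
After byte 1 (0xC1): reg=0x49

Answer: 0x49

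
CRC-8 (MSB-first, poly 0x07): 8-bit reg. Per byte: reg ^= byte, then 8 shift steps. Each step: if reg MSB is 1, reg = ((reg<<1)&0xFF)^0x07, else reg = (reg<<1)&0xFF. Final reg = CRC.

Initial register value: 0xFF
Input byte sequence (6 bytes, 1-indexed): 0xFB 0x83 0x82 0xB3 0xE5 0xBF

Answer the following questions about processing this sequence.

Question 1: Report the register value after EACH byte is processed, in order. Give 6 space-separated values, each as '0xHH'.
0x1C 0xD4 0xA5 0x62 0x9C 0xE9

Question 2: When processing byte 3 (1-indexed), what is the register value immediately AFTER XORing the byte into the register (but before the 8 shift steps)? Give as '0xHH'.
Answer: 0x56

Derivation:
Register before byte 3: 0xD4
Byte 3: 0x82
0xD4 XOR 0x82 = 0x56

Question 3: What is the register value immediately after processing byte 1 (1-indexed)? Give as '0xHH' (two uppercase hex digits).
Answer: 0x1C

Derivation:
After byte 1 (0xFB): reg=0x1C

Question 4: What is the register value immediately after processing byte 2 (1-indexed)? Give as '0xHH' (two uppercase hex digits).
Answer: 0xD4

Derivation:
After byte 1 (0xFB): reg=0x1C
After byte 2 (0x83): reg=0xD4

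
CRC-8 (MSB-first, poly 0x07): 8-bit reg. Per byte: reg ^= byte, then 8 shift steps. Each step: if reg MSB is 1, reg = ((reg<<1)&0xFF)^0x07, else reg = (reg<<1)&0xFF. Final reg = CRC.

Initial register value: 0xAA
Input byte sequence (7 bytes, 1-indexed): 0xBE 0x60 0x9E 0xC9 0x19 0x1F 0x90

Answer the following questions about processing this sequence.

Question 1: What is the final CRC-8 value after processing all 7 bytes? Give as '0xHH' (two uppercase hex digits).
After byte 1 (0xBE): reg=0x6C
After byte 2 (0x60): reg=0x24
After byte 3 (0x9E): reg=0x2F
After byte 4 (0xC9): reg=0xBC
After byte 5 (0x19): reg=0x72
After byte 6 (0x1F): reg=0x04
After byte 7 (0x90): reg=0xE5

Answer: 0xE5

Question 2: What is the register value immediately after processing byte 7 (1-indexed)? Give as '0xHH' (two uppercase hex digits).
After byte 1 (0xBE): reg=0x6C
After byte 2 (0x60): reg=0x24
After byte 3 (0x9E): reg=0x2F
After byte 4 (0xC9): reg=0xBC
After byte 5 (0x19): reg=0x72
After byte 6 (0x1F): reg=0x04
After byte 7 (0x90): reg=0xE5

Answer: 0xE5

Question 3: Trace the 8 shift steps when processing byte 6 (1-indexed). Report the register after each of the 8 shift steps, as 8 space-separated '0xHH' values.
Answer: 0xDA 0xB3 0x61 0xC2 0x83 0x01 0x02 0x04

Derivation:
After byte 1 (0xBE): reg=0x6C
After byte 2 (0x60): reg=0x24
After byte 3 (0x9E): reg=0x2F
After byte 4 (0xC9): reg=0xBC
After byte 5 (0x19): reg=0x72
Register before byte 6: 0x72
After XOR with byte 0x1F: 0x6D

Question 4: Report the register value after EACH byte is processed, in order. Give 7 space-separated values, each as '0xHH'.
0x6C 0x24 0x2F 0xBC 0x72 0x04 0xE5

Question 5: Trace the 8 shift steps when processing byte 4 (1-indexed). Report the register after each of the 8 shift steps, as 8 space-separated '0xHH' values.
After byte 1 (0xBE): reg=0x6C
After byte 2 (0x60): reg=0x24
After byte 3 (0x9E): reg=0x2F
Register before byte 4: 0x2F
After XOR with byte 0xC9: 0xE6

Answer: 0xCB 0x91 0x25 0x4A 0x94 0x2F 0x5E 0xBC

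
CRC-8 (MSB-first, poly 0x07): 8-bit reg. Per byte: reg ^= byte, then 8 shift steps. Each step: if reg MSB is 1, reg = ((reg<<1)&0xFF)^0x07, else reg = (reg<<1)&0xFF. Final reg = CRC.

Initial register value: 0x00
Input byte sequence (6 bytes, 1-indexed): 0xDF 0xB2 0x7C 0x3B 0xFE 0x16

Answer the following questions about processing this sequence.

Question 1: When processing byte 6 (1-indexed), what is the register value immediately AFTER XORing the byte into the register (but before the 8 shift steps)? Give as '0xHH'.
Answer: 0xF8

Derivation:
Register before byte 6: 0xEE
Byte 6: 0x16
0xEE XOR 0x16 = 0xF8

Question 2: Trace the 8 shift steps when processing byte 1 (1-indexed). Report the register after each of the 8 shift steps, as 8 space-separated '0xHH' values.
Register before byte 1: 0x00
After XOR with byte 0xDF: 0xDF

Answer: 0xB9 0x75 0xEA 0xD3 0xA1 0x45 0x8A 0x13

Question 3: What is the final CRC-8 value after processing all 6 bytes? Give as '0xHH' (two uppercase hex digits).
Answer: 0xE6

Derivation:
After byte 1 (0xDF): reg=0x13
After byte 2 (0xB2): reg=0x6E
After byte 3 (0x7C): reg=0x7E
After byte 4 (0x3B): reg=0xDC
After byte 5 (0xFE): reg=0xEE
After byte 6 (0x16): reg=0xE6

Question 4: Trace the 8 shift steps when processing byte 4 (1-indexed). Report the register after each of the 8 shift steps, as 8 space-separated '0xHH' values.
Answer: 0x8A 0x13 0x26 0x4C 0x98 0x37 0x6E 0xDC

Derivation:
After byte 1 (0xDF): reg=0x13
After byte 2 (0xB2): reg=0x6E
After byte 3 (0x7C): reg=0x7E
Register before byte 4: 0x7E
After XOR with byte 0x3B: 0x45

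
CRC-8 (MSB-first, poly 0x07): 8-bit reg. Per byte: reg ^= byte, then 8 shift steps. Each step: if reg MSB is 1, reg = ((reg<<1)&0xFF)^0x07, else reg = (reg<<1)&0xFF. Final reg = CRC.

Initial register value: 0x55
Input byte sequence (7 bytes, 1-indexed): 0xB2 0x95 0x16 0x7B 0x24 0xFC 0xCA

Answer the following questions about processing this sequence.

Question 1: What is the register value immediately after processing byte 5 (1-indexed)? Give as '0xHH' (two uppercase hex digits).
After byte 1 (0xB2): reg=0xBB
After byte 2 (0x95): reg=0xCA
After byte 3 (0x16): reg=0x1A
After byte 4 (0x7B): reg=0x20
After byte 5 (0x24): reg=0x1C

Answer: 0x1C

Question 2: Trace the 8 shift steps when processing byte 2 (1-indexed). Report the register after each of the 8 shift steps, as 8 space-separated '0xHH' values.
After byte 1 (0xB2): reg=0xBB
Register before byte 2: 0xBB
After XOR with byte 0x95: 0x2E

Answer: 0x5C 0xB8 0x77 0xEE 0xDB 0xB1 0x65 0xCA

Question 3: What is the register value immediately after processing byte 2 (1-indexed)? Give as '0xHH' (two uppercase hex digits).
After byte 1 (0xB2): reg=0xBB
After byte 2 (0x95): reg=0xCA

Answer: 0xCA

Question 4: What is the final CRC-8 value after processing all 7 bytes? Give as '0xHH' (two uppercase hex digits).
Answer: 0x3B

Derivation:
After byte 1 (0xB2): reg=0xBB
After byte 2 (0x95): reg=0xCA
After byte 3 (0x16): reg=0x1A
After byte 4 (0x7B): reg=0x20
After byte 5 (0x24): reg=0x1C
After byte 6 (0xFC): reg=0xAE
After byte 7 (0xCA): reg=0x3B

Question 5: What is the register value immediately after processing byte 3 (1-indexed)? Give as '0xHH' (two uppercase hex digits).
Answer: 0x1A

Derivation:
After byte 1 (0xB2): reg=0xBB
After byte 2 (0x95): reg=0xCA
After byte 3 (0x16): reg=0x1A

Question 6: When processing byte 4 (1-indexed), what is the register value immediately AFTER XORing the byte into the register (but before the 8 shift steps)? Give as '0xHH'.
Register before byte 4: 0x1A
Byte 4: 0x7B
0x1A XOR 0x7B = 0x61

Answer: 0x61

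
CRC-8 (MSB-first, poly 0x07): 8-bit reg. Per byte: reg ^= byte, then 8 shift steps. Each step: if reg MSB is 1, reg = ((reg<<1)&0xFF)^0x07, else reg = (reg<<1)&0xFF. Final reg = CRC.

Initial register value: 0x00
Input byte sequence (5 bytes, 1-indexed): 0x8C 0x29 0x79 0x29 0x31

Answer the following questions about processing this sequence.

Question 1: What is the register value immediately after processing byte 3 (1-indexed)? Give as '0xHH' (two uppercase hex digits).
After byte 1 (0x8C): reg=0xAD
After byte 2 (0x29): reg=0x95
After byte 3 (0x79): reg=0x8A

Answer: 0x8A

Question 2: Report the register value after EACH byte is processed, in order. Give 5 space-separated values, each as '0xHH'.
0xAD 0x95 0x8A 0x60 0xB0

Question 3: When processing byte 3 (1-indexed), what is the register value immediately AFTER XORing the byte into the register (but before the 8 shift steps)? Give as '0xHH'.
Register before byte 3: 0x95
Byte 3: 0x79
0x95 XOR 0x79 = 0xEC

Answer: 0xEC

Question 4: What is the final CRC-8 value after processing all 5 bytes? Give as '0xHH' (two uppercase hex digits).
Answer: 0xB0

Derivation:
After byte 1 (0x8C): reg=0xAD
After byte 2 (0x29): reg=0x95
After byte 3 (0x79): reg=0x8A
After byte 4 (0x29): reg=0x60
After byte 5 (0x31): reg=0xB0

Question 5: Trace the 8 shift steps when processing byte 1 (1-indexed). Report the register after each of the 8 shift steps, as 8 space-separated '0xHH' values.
Register before byte 1: 0x00
After XOR with byte 0x8C: 0x8C

Answer: 0x1F 0x3E 0x7C 0xF8 0xF7 0xE9 0xD5 0xAD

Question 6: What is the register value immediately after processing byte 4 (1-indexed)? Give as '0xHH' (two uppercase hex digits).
Answer: 0x60

Derivation:
After byte 1 (0x8C): reg=0xAD
After byte 2 (0x29): reg=0x95
After byte 3 (0x79): reg=0x8A
After byte 4 (0x29): reg=0x60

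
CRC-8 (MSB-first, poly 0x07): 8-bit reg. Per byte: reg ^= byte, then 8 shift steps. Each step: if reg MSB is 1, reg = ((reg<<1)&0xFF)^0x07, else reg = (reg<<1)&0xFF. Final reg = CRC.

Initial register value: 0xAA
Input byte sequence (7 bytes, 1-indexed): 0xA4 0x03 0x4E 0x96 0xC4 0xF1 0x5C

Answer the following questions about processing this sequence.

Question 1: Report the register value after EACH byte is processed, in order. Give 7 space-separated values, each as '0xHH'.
0x2A 0xDF 0xFE 0x1F 0x0F 0xF4 0x51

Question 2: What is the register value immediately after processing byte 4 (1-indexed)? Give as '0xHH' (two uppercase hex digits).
After byte 1 (0xA4): reg=0x2A
After byte 2 (0x03): reg=0xDF
After byte 3 (0x4E): reg=0xFE
After byte 4 (0x96): reg=0x1F

Answer: 0x1F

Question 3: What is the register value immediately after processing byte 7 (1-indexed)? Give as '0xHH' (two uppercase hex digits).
Answer: 0x51

Derivation:
After byte 1 (0xA4): reg=0x2A
After byte 2 (0x03): reg=0xDF
After byte 3 (0x4E): reg=0xFE
After byte 4 (0x96): reg=0x1F
After byte 5 (0xC4): reg=0x0F
After byte 6 (0xF1): reg=0xF4
After byte 7 (0x5C): reg=0x51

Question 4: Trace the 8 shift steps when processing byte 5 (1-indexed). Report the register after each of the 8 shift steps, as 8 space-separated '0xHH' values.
Answer: 0xB1 0x65 0xCA 0x93 0x21 0x42 0x84 0x0F

Derivation:
After byte 1 (0xA4): reg=0x2A
After byte 2 (0x03): reg=0xDF
After byte 3 (0x4E): reg=0xFE
After byte 4 (0x96): reg=0x1F
Register before byte 5: 0x1F
After XOR with byte 0xC4: 0xDB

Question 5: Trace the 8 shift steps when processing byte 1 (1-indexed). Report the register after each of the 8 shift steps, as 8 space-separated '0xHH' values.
Register before byte 1: 0xAA
After XOR with byte 0xA4: 0x0E

Answer: 0x1C 0x38 0x70 0xE0 0xC7 0x89 0x15 0x2A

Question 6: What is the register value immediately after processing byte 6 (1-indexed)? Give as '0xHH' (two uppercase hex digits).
Answer: 0xF4

Derivation:
After byte 1 (0xA4): reg=0x2A
After byte 2 (0x03): reg=0xDF
After byte 3 (0x4E): reg=0xFE
After byte 4 (0x96): reg=0x1F
After byte 5 (0xC4): reg=0x0F
After byte 6 (0xF1): reg=0xF4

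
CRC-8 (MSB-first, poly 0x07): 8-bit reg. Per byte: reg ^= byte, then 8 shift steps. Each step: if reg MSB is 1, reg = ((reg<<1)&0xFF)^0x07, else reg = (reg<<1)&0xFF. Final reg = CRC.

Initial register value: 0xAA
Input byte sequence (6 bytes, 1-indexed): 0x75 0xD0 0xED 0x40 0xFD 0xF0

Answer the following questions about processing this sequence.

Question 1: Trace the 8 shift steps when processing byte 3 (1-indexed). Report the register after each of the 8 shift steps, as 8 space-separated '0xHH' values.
Answer: 0x53 0xA6 0x4B 0x96 0x2B 0x56 0xAC 0x5F

Derivation:
After byte 1 (0x75): reg=0x13
After byte 2 (0xD0): reg=0x47
Register before byte 3: 0x47
After XOR with byte 0xED: 0xAA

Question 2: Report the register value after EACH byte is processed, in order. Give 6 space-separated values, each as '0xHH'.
0x13 0x47 0x5F 0x5D 0x69 0xC6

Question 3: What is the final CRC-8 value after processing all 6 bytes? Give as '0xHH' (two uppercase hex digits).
Answer: 0xC6

Derivation:
After byte 1 (0x75): reg=0x13
After byte 2 (0xD0): reg=0x47
After byte 3 (0xED): reg=0x5F
After byte 4 (0x40): reg=0x5D
After byte 5 (0xFD): reg=0x69
After byte 6 (0xF0): reg=0xC6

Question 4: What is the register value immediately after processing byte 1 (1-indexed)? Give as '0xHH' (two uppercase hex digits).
Answer: 0x13

Derivation:
After byte 1 (0x75): reg=0x13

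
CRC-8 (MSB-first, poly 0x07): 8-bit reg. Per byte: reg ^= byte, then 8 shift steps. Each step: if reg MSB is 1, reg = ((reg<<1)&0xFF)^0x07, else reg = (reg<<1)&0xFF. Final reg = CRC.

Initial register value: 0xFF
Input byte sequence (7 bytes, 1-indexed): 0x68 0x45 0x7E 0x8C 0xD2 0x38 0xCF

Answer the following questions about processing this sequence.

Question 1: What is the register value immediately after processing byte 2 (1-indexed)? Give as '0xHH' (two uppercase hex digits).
After byte 1 (0x68): reg=0xEC
After byte 2 (0x45): reg=0x56

Answer: 0x56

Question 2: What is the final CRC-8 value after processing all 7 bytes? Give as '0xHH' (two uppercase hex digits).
After byte 1 (0x68): reg=0xEC
After byte 2 (0x45): reg=0x56
After byte 3 (0x7E): reg=0xD8
After byte 4 (0x8C): reg=0xAB
After byte 5 (0xD2): reg=0x68
After byte 6 (0x38): reg=0xB7
After byte 7 (0xCF): reg=0x6F

Answer: 0x6F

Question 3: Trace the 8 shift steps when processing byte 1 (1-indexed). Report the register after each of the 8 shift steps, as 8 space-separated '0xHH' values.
Register before byte 1: 0xFF
After XOR with byte 0x68: 0x97

Answer: 0x29 0x52 0xA4 0x4F 0x9E 0x3B 0x76 0xEC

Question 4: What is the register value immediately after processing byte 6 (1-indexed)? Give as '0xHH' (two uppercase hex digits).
Answer: 0xB7

Derivation:
After byte 1 (0x68): reg=0xEC
After byte 2 (0x45): reg=0x56
After byte 3 (0x7E): reg=0xD8
After byte 4 (0x8C): reg=0xAB
After byte 5 (0xD2): reg=0x68
After byte 6 (0x38): reg=0xB7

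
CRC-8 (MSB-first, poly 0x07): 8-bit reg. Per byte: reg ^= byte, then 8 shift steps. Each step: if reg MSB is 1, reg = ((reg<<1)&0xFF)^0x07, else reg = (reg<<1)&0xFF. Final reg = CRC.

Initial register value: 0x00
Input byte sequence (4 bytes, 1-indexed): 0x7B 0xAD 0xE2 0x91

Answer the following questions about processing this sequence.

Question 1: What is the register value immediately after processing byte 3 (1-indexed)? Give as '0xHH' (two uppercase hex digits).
Answer: 0xDA

Derivation:
After byte 1 (0x7B): reg=0x66
After byte 2 (0xAD): reg=0x7F
After byte 3 (0xE2): reg=0xDA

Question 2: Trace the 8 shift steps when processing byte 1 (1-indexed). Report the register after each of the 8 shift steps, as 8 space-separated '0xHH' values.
Answer: 0xF6 0xEB 0xD1 0xA5 0x4D 0x9A 0x33 0x66

Derivation:
Register before byte 1: 0x00
After XOR with byte 0x7B: 0x7B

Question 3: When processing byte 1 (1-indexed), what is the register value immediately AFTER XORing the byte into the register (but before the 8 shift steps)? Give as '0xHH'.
Register before byte 1: 0x00
Byte 1: 0x7B
0x00 XOR 0x7B = 0x7B

Answer: 0x7B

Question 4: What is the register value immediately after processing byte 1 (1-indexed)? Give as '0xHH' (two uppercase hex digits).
Answer: 0x66

Derivation:
After byte 1 (0x7B): reg=0x66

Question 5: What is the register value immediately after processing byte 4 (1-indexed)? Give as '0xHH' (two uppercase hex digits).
After byte 1 (0x7B): reg=0x66
After byte 2 (0xAD): reg=0x7F
After byte 3 (0xE2): reg=0xDA
After byte 4 (0x91): reg=0xF6

Answer: 0xF6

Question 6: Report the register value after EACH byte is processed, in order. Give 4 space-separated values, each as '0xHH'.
0x66 0x7F 0xDA 0xF6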